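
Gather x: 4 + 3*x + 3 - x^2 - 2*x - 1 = -x^2 + x + 6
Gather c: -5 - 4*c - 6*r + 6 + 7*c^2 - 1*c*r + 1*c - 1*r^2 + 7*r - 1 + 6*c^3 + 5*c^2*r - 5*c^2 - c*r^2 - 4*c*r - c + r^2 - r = 6*c^3 + c^2*(5*r + 2) + c*(-r^2 - 5*r - 4)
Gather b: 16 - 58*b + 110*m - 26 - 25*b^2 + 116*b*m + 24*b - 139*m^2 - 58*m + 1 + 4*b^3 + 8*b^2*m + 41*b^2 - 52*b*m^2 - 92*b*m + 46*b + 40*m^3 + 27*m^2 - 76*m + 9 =4*b^3 + b^2*(8*m + 16) + b*(-52*m^2 + 24*m + 12) + 40*m^3 - 112*m^2 - 24*m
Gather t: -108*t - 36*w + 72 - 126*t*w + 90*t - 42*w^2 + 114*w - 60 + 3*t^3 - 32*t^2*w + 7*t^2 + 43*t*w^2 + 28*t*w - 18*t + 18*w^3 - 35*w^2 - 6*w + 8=3*t^3 + t^2*(7 - 32*w) + t*(43*w^2 - 98*w - 36) + 18*w^3 - 77*w^2 + 72*w + 20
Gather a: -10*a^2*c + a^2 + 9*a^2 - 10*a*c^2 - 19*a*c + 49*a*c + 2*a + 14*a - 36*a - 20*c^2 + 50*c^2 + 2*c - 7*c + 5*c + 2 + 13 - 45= a^2*(10 - 10*c) + a*(-10*c^2 + 30*c - 20) + 30*c^2 - 30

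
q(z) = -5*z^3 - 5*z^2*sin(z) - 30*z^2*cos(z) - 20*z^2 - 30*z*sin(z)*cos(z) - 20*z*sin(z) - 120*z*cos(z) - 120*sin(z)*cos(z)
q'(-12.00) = 108.47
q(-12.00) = 3180.82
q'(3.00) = 30.35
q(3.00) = 323.22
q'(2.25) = 387.78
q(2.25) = 143.74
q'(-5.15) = 31.55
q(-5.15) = 63.63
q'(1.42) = 221.61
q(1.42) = -151.53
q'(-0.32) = -142.03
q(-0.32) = 62.76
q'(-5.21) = 40.18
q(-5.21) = 61.48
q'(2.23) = 391.42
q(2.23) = 135.95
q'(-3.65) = -149.29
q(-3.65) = -49.22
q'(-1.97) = 156.09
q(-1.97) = -126.26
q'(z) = 30*z^2*sin(z) - 5*z^2*cos(z) - 15*z^2 + 30*z*sin(z)^2 + 110*z*sin(z) - 30*z*cos(z)^2 - 80*z*cos(z) - 40*z + 120*sin(z)^2 - 30*sin(z)*cos(z) - 20*sin(z) - 120*cos(z)^2 - 120*cos(z)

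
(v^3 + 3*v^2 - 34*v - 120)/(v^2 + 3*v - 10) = (v^2 - 2*v - 24)/(v - 2)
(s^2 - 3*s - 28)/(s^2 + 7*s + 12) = (s - 7)/(s + 3)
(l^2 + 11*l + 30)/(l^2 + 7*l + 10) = (l + 6)/(l + 2)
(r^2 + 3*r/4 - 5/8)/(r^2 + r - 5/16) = 2*(2*r - 1)/(4*r - 1)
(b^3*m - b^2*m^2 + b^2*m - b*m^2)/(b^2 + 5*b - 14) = b*m*(b^2 - b*m + b - m)/(b^2 + 5*b - 14)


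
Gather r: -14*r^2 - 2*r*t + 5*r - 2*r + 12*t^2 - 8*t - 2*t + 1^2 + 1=-14*r^2 + r*(3 - 2*t) + 12*t^2 - 10*t + 2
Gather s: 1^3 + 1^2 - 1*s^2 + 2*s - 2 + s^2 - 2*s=0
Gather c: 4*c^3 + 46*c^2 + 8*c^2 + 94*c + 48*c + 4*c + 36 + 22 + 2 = 4*c^3 + 54*c^2 + 146*c + 60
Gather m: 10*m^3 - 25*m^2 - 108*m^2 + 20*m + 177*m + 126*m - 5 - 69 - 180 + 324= 10*m^3 - 133*m^2 + 323*m + 70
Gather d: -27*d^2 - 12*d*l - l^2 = -27*d^2 - 12*d*l - l^2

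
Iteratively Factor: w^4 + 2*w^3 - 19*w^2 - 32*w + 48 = (w - 1)*(w^3 + 3*w^2 - 16*w - 48) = (w - 4)*(w - 1)*(w^2 + 7*w + 12) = (w - 4)*(w - 1)*(w + 3)*(w + 4)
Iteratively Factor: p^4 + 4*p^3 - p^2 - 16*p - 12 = (p + 1)*(p^3 + 3*p^2 - 4*p - 12) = (p + 1)*(p + 3)*(p^2 - 4) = (p - 2)*(p + 1)*(p + 3)*(p + 2)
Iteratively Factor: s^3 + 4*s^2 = (s + 4)*(s^2) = s*(s + 4)*(s)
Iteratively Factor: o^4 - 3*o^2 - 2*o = (o)*(o^3 - 3*o - 2) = o*(o + 1)*(o^2 - o - 2) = o*(o - 2)*(o + 1)*(o + 1)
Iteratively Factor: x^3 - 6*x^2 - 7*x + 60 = (x - 4)*(x^2 - 2*x - 15) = (x - 5)*(x - 4)*(x + 3)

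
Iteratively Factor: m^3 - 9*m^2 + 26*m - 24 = (m - 3)*(m^2 - 6*m + 8) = (m - 4)*(m - 3)*(m - 2)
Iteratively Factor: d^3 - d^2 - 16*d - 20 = (d + 2)*(d^2 - 3*d - 10) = (d - 5)*(d + 2)*(d + 2)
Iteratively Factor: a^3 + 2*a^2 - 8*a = (a - 2)*(a^2 + 4*a) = (a - 2)*(a + 4)*(a)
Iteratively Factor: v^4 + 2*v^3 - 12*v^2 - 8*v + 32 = (v + 4)*(v^3 - 2*v^2 - 4*v + 8) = (v + 2)*(v + 4)*(v^2 - 4*v + 4) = (v - 2)*(v + 2)*(v + 4)*(v - 2)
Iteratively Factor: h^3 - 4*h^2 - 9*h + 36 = (h - 4)*(h^2 - 9) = (h - 4)*(h + 3)*(h - 3)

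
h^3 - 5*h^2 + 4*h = h*(h - 4)*(h - 1)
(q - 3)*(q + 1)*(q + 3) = q^3 + q^2 - 9*q - 9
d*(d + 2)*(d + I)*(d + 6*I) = d^4 + 2*d^3 + 7*I*d^3 - 6*d^2 + 14*I*d^2 - 12*d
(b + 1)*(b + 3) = b^2 + 4*b + 3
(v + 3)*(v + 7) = v^2 + 10*v + 21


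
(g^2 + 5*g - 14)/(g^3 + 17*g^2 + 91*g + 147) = (g - 2)/(g^2 + 10*g + 21)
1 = 1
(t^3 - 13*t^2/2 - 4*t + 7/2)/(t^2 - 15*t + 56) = (2*t^2 + t - 1)/(2*(t - 8))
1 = 1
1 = 1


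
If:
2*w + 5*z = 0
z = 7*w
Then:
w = 0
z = 0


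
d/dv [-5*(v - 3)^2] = 30 - 10*v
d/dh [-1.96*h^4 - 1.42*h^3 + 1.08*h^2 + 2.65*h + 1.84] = -7.84*h^3 - 4.26*h^2 + 2.16*h + 2.65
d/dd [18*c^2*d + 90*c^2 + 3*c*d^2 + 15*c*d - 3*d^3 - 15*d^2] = 18*c^2 + 6*c*d + 15*c - 9*d^2 - 30*d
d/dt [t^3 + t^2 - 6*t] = 3*t^2 + 2*t - 6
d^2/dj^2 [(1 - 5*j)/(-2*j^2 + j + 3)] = 2*((7 - 30*j)*(-2*j^2 + j + 3) - (4*j - 1)^2*(5*j - 1))/(-2*j^2 + j + 3)^3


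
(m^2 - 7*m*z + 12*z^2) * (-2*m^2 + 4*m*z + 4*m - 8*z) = -2*m^4 + 18*m^3*z + 4*m^3 - 52*m^2*z^2 - 36*m^2*z + 48*m*z^3 + 104*m*z^2 - 96*z^3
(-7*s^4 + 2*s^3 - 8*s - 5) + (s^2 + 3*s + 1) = -7*s^4 + 2*s^3 + s^2 - 5*s - 4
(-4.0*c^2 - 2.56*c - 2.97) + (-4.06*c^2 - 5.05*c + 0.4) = -8.06*c^2 - 7.61*c - 2.57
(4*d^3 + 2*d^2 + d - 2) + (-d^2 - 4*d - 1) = 4*d^3 + d^2 - 3*d - 3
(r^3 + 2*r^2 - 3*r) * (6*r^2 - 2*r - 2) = 6*r^5 + 10*r^4 - 24*r^3 + 2*r^2 + 6*r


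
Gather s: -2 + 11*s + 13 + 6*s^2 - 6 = 6*s^2 + 11*s + 5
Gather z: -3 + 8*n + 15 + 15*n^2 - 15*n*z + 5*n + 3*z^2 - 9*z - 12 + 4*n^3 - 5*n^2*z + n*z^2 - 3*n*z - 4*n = 4*n^3 + 15*n^2 + 9*n + z^2*(n + 3) + z*(-5*n^2 - 18*n - 9)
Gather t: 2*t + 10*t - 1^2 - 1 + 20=12*t + 18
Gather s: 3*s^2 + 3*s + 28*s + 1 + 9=3*s^2 + 31*s + 10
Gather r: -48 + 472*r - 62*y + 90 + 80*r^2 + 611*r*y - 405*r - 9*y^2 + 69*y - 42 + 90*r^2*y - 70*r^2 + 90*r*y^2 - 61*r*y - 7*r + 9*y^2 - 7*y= r^2*(90*y + 10) + r*(90*y^2 + 550*y + 60)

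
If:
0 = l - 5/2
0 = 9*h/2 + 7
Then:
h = -14/9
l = 5/2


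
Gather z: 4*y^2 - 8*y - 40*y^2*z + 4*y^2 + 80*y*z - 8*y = 8*y^2 - 16*y + z*(-40*y^2 + 80*y)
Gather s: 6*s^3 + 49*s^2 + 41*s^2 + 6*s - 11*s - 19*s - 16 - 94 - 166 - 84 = 6*s^3 + 90*s^2 - 24*s - 360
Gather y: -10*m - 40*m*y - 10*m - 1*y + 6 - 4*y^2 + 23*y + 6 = -20*m - 4*y^2 + y*(22 - 40*m) + 12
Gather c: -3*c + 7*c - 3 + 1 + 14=4*c + 12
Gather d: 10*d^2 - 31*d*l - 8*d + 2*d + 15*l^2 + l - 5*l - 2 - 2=10*d^2 + d*(-31*l - 6) + 15*l^2 - 4*l - 4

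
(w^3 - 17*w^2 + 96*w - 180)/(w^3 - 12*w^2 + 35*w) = (w^2 - 12*w + 36)/(w*(w - 7))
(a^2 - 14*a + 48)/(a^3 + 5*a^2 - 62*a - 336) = (a - 6)/(a^2 + 13*a + 42)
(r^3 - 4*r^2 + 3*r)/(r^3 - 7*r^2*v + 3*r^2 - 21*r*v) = (r^2 - 4*r + 3)/(r^2 - 7*r*v + 3*r - 21*v)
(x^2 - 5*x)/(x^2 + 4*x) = (x - 5)/(x + 4)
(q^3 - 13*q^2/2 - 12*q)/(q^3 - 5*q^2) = (q^2 - 13*q/2 - 12)/(q*(q - 5))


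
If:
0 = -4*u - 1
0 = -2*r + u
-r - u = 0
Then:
No Solution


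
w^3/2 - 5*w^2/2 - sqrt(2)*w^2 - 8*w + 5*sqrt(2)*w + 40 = (w/2 + sqrt(2))*(w - 5)*(w - 4*sqrt(2))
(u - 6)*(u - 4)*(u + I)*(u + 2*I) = u^4 - 10*u^3 + 3*I*u^3 + 22*u^2 - 30*I*u^2 + 20*u + 72*I*u - 48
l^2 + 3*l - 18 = (l - 3)*(l + 6)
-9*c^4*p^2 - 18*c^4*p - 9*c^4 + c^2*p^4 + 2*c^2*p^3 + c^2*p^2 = (-3*c + p)*(3*c + p)*(c*p + c)^2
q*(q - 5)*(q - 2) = q^3 - 7*q^2 + 10*q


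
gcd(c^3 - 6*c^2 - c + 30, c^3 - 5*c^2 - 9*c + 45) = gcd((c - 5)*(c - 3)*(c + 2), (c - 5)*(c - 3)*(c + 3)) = c^2 - 8*c + 15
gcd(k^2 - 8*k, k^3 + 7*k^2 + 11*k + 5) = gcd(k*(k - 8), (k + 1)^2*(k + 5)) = 1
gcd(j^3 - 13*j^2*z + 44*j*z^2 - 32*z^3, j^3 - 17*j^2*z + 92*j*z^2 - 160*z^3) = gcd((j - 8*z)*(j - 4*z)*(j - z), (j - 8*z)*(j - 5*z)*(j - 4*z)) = j^2 - 12*j*z + 32*z^2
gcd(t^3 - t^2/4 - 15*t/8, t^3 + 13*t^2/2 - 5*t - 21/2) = t - 3/2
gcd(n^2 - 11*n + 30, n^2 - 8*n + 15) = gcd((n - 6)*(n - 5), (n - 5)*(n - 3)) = n - 5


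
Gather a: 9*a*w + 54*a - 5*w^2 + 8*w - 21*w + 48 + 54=a*(9*w + 54) - 5*w^2 - 13*w + 102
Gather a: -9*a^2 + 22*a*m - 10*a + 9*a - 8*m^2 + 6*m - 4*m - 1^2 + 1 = -9*a^2 + a*(22*m - 1) - 8*m^2 + 2*m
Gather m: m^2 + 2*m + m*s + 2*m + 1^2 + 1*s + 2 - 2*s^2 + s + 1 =m^2 + m*(s + 4) - 2*s^2 + 2*s + 4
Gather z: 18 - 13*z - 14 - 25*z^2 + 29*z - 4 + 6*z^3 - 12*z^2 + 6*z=6*z^3 - 37*z^2 + 22*z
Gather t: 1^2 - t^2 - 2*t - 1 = -t^2 - 2*t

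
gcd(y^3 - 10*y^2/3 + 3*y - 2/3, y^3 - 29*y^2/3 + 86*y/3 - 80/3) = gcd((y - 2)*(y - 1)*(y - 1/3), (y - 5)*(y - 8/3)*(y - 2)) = y - 2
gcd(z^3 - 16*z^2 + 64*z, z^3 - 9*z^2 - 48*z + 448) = z^2 - 16*z + 64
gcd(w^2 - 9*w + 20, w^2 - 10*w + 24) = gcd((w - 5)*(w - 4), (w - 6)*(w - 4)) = w - 4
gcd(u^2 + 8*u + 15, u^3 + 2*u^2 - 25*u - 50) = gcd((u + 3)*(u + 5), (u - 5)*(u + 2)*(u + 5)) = u + 5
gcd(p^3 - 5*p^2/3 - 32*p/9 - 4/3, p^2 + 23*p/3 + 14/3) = p + 2/3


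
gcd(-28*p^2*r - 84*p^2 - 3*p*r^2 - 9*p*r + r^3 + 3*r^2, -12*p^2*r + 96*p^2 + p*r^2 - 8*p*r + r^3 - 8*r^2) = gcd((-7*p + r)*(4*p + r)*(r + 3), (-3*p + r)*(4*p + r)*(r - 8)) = 4*p + r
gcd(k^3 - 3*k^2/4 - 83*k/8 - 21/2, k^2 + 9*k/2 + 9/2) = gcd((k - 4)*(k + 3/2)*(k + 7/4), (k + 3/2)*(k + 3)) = k + 3/2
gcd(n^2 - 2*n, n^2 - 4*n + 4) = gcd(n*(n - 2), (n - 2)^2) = n - 2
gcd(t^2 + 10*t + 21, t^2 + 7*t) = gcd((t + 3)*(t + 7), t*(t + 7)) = t + 7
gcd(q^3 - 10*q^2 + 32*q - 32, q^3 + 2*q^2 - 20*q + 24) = q - 2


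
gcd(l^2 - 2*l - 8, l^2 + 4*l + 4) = l + 2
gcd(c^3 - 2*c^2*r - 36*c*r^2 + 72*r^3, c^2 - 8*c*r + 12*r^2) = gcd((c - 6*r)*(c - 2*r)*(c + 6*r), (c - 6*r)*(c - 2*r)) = c^2 - 8*c*r + 12*r^2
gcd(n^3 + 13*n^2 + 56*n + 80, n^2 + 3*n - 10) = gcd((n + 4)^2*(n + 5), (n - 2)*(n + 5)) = n + 5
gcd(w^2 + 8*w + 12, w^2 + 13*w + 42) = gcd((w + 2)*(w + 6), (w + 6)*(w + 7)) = w + 6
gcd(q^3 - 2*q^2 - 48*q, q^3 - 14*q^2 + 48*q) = q^2 - 8*q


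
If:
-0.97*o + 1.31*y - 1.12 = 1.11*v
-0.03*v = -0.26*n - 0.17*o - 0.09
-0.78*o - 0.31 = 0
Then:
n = 0.136174636174636*y - 0.162641931872701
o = -0.40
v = 1.18018018018018*y - 0.661700161700162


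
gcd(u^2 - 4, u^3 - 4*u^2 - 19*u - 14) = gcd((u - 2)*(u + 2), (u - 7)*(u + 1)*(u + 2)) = u + 2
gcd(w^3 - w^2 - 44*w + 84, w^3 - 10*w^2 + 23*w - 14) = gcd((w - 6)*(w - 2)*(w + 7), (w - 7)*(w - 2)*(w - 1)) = w - 2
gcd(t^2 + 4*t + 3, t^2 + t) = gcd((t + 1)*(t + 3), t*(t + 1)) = t + 1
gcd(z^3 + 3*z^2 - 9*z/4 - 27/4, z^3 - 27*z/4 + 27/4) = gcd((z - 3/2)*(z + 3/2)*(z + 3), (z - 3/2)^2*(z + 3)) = z^2 + 3*z/2 - 9/2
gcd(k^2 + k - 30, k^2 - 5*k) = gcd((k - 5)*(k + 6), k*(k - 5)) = k - 5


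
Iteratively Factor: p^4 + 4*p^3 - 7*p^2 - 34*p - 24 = (p + 2)*(p^3 + 2*p^2 - 11*p - 12) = (p + 2)*(p + 4)*(p^2 - 2*p - 3) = (p - 3)*(p + 2)*(p + 4)*(p + 1)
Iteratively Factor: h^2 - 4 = (h - 2)*(h + 2)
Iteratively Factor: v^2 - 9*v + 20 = (v - 5)*(v - 4)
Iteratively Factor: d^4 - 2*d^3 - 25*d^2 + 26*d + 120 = (d + 2)*(d^3 - 4*d^2 - 17*d + 60) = (d - 5)*(d + 2)*(d^2 + d - 12) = (d - 5)*(d + 2)*(d + 4)*(d - 3)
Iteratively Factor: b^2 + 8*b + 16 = (b + 4)*(b + 4)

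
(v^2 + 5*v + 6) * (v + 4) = v^3 + 9*v^2 + 26*v + 24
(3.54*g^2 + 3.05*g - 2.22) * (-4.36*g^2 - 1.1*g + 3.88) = -15.4344*g^4 - 17.192*g^3 + 20.0594*g^2 + 14.276*g - 8.6136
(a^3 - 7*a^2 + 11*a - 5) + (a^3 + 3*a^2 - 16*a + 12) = 2*a^3 - 4*a^2 - 5*a + 7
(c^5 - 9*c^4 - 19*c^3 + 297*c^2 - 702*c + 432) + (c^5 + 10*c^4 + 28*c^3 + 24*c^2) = 2*c^5 + c^4 + 9*c^3 + 321*c^2 - 702*c + 432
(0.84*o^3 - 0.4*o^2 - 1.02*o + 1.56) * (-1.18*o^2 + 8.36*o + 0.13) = -0.9912*o^5 + 7.4944*o^4 - 2.0312*o^3 - 10.42*o^2 + 12.909*o + 0.2028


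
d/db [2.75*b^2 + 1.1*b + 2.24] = 5.5*b + 1.1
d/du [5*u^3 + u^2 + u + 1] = 15*u^2 + 2*u + 1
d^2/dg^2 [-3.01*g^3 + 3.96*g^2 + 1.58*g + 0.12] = 7.92 - 18.06*g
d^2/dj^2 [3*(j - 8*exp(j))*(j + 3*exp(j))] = -15*j*exp(j) - 288*exp(2*j) - 30*exp(j) + 6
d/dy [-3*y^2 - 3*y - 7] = -6*y - 3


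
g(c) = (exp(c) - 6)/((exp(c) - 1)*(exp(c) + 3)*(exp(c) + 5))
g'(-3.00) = 0.01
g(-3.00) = 0.41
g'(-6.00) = 0.00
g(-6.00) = 0.40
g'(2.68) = -0.00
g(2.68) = 0.00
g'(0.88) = 0.20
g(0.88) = -0.06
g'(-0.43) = 1.07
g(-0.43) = 0.74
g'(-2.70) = 0.01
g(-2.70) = 0.41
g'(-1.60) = 0.05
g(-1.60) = 0.44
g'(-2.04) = 0.03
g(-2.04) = 0.42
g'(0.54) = 0.65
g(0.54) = -0.19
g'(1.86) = 0.01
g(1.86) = 0.00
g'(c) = -(exp(c) - 6)*exp(c)/((exp(c) - 1)*(exp(c) + 3)*(exp(c) + 5)^2) - (exp(c) - 6)*exp(c)/((exp(c) - 1)*(exp(c) + 3)^2*(exp(c) + 5)) - (exp(c) - 6)*exp(c)/((exp(c) - 1)^2*(exp(c) + 3)*(exp(c) + 5)) + exp(c)/((exp(c) - 1)*(exp(c) + 3)*(exp(c) + 5))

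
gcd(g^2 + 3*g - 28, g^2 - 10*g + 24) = g - 4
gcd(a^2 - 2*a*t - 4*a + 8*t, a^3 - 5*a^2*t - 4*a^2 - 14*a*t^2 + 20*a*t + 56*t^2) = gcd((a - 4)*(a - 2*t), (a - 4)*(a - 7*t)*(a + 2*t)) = a - 4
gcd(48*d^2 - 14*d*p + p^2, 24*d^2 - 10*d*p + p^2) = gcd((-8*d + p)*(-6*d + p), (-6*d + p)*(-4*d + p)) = -6*d + p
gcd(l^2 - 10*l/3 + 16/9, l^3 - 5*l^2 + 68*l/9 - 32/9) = l - 8/3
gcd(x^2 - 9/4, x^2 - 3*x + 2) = 1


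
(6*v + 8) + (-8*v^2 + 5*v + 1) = -8*v^2 + 11*v + 9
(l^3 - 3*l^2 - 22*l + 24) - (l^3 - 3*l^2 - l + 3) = 21 - 21*l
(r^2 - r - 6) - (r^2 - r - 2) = -4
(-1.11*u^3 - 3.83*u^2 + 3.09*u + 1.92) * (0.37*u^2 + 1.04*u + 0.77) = -0.4107*u^5 - 2.5715*u^4 - 3.6946*u^3 + 0.9749*u^2 + 4.3761*u + 1.4784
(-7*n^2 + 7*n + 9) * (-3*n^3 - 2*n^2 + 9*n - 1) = 21*n^5 - 7*n^4 - 104*n^3 + 52*n^2 + 74*n - 9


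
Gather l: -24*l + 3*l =-21*l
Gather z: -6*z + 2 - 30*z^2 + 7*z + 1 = -30*z^2 + z + 3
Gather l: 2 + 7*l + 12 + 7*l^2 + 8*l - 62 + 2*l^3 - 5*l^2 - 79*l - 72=2*l^3 + 2*l^2 - 64*l - 120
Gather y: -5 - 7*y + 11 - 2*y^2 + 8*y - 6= -2*y^2 + y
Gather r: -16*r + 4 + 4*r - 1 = 3 - 12*r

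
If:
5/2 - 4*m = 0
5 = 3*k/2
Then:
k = 10/3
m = 5/8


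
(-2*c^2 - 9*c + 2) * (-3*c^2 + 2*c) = 6*c^4 + 23*c^3 - 24*c^2 + 4*c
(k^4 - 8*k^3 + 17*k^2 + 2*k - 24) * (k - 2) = k^5 - 10*k^4 + 33*k^3 - 32*k^2 - 28*k + 48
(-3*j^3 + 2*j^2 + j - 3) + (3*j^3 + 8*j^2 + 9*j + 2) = 10*j^2 + 10*j - 1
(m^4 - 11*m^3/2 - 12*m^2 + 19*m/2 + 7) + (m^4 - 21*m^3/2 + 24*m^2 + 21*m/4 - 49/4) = 2*m^4 - 16*m^3 + 12*m^2 + 59*m/4 - 21/4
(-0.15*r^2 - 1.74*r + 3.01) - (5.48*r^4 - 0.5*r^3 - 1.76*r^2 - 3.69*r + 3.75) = -5.48*r^4 + 0.5*r^3 + 1.61*r^2 + 1.95*r - 0.74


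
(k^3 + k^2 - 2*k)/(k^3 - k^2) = (k + 2)/k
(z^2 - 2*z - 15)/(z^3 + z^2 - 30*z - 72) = (z - 5)/(z^2 - 2*z - 24)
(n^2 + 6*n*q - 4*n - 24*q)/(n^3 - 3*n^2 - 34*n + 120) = (n + 6*q)/(n^2 + n - 30)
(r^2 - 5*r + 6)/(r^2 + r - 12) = (r - 2)/(r + 4)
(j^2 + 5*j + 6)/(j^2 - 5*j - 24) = (j + 2)/(j - 8)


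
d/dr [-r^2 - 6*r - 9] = -2*r - 6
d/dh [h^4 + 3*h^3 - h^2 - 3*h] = 4*h^3 + 9*h^2 - 2*h - 3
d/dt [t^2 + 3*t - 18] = 2*t + 3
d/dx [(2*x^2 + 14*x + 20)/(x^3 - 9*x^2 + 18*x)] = 2*(-x^4 - 14*x^3 + 51*x^2 + 180*x - 180)/(x^2*(x^4 - 18*x^3 + 117*x^2 - 324*x + 324))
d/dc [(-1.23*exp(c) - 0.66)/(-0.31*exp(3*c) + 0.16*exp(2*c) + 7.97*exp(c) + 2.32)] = (-0.7626*exp(3*c) - 0.417*exp(2*c) + 0.2112*exp(c) + 2.4066)*exp(c)/(0.0961*exp(6*c) - 0.0992*exp(5*c) - 4.9158*exp(4*c) + 1.112*exp(3*c) + 64.2633*exp(2*c) + 36.9808*exp(c) + 5.3824)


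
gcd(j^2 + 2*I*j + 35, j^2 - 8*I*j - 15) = j - 5*I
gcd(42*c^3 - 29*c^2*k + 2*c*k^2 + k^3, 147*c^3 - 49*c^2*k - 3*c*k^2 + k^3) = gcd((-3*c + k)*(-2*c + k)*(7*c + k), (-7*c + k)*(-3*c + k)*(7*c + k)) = 21*c^2 - 4*c*k - k^2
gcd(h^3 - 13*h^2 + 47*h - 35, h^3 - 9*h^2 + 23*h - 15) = h^2 - 6*h + 5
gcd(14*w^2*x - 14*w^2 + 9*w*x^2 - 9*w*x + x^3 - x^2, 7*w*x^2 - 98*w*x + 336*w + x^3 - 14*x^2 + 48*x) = 7*w + x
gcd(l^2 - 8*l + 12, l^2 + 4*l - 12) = l - 2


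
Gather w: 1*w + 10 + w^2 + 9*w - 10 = w^2 + 10*w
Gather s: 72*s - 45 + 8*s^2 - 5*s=8*s^2 + 67*s - 45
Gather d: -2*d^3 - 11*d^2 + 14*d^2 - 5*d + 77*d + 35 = -2*d^3 + 3*d^2 + 72*d + 35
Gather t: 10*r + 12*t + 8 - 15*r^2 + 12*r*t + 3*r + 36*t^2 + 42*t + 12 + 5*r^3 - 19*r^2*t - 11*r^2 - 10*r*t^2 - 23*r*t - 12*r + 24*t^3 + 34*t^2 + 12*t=5*r^3 - 26*r^2 + r + 24*t^3 + t^2*(70 - 10*r) + t*(-19*r^2 - 11*r + 66) + 20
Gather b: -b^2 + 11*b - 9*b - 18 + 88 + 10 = -b^2 + 2*b + 80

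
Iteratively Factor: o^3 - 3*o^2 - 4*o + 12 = (o + 2)*(o^2 - 5*o + 6) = (o - 3)*(o + 2)*(o - 2)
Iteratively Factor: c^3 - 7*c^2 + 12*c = (c)*(c^2 - 7*c + 12) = c*(c - 4)*(c - 3)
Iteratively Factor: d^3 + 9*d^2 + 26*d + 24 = (d + 3)*(d^2 + 6*d + 8) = (d + 3)*(d + 4)*(d + 2)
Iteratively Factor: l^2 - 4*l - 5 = (l + 1)*(l - 5)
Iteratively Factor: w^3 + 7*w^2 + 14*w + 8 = (w + 2)*(w^2 + 5*w + 4) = (w + 2)*(w + 4)*(w + 1)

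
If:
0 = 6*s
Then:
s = 0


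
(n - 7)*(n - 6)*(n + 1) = n^3 - 12*n^2 + 29*n + 42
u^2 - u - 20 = (u - 5)*(u + 4)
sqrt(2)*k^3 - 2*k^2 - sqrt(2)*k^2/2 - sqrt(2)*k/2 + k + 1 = (k - 1)*(k - sqrt(2))*(sqrt(2)*k + sqrt(2)/2)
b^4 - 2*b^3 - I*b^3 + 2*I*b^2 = b^2*(b - 2)*(b - I)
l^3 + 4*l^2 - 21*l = l*(l - 3)*(l + 7)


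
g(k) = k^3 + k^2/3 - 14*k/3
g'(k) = 3*k^2 + 2*k/3 - 14/3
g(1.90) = -0.80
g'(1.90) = 7.43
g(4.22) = 61.39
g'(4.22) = 51.57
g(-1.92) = 3.11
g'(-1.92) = 5.11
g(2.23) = 2.34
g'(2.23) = 11.74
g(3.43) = 28.27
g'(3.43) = 32.91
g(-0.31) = 1.45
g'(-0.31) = -4.59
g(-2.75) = -5.44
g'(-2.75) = 16.19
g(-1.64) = 4.14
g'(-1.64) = 2.31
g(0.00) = 0.00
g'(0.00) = -4.67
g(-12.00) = -1624.00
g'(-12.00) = 419.33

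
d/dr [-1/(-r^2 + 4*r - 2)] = 2*(2 - r)/(r^2 - 4*r + 2)^2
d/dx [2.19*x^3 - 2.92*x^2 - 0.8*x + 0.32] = 6.57*x^2 - 5.84*x - 0.8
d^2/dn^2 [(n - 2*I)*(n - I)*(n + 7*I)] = 6*n + 8*I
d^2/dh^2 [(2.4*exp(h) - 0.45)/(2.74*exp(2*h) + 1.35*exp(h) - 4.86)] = (18.01824*exp(4*h) - 22.39128*exp(3*h) + 186.76251*exp(2*h) - 9.043245*exp(h) + 53.73459)*exp(h)/(20.570824*exp(6*h) + 30.40578*exp(5*h) - 94.479858*exp(4*h) - 105.402465*exp(3*h) + 167.581062*exp(2*h) + 95.65938*exp(h) - 114.791256)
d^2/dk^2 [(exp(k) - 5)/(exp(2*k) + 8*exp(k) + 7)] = (exp(4*k) - 28*exp(3*k) - 162*exp(2*k) - 236*exp(k) + 329)*exp(k)/(exp(6*k) + 24*exp(5*k) + 213*exp(4*k) + 848*exp(3*k) + 1491*exp(2*k) + 1176*exp(k) + 343)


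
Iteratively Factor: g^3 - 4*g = (g)*(g^2 - 4) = g*(g - 2)*(g + 2)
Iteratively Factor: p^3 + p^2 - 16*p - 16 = (p - 4)*(p^2 + 5*p + 4) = (p - 4)*(p + 4)*(p + 1)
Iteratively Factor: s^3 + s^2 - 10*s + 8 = (s - 1)*(s^2 + 2*s - 8) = (s - 1)*(s + 4)*(s - 2)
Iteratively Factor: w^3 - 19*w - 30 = (w - 5)*(w^2 + 5*w + 6) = (w - 5)*(w + 2)*(w + 3)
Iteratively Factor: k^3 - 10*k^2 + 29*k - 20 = (k - 5)*(k^2 - 5*k + 4) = (k - 5)*(k - 1)*(k - 4)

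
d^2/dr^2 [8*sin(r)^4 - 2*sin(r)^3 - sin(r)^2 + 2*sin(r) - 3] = -128*sin(r)^4 + 18*sin(r)^3 + 100*sin(r)^2 - 14*sin(r) - 2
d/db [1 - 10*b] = -10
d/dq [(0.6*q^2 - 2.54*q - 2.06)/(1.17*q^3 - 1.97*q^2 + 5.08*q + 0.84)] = (-0.702*q^4 + 5.9436*q^3 + 5.2748*q^2 - 7.1084*q + 8.3312)/(1.3689*q^6 - 4.6098*q^5 + 15.7681*q^4 - 18.0496*q^3 + 22.4968*q^2 + 8.5344*q + 0.7056)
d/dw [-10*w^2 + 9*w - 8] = 9 - 20*w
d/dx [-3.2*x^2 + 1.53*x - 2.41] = 1.53 - 6.4*x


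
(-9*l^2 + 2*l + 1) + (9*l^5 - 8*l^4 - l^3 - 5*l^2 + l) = 9*l^5 - 8*l^4 - l^3 - 14*l^2 + 3*l + 1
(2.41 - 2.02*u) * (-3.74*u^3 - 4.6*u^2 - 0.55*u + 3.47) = 7.5548*u^4 + 0.278599999999999*u^3 - 9.975*u^2 - 8.3349*u + 8.3627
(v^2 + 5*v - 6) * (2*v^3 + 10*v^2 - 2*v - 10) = 2*v^5 + 20*v^4 + 36*v^3 - 80*v^2 - 38*v + 60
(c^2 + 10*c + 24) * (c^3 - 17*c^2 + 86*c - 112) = c^5 - 7*c^4 - 60*c^3 + 340*c^2 + 944*c - 2688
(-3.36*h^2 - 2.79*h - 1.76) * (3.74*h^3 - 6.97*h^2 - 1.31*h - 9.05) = -12.5664*h^5 + 12.9846*h^4 + 17.2655*h^3 + 46.3301*h^2 + 27.5551*h + 15.928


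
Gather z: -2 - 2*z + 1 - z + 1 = -3*z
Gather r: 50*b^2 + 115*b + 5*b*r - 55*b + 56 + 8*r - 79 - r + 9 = 50*b^2 + 60*b + r*(5*b + 7) - 14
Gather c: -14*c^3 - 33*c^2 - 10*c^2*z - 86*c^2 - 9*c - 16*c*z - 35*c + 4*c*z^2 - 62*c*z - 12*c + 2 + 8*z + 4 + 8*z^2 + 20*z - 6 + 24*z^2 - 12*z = -14*c^3 + c^2*(-10*z - 119) + c*(4*z^2 - 78*z - 56) + 32*z^2 + 16*z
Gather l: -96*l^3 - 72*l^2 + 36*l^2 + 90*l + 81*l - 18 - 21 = -96*l^3 - 36*l^2 + 171*l - 39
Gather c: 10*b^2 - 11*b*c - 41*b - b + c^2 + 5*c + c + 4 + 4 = 10*b^2 - 42*b + c^2 + c*(6 - 11*b) + 8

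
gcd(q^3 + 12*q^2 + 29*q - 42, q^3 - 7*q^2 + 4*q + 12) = 1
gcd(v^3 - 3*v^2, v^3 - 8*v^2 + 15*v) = v^2 - 3*v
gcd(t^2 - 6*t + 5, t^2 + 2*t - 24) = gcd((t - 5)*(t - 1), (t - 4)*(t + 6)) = 1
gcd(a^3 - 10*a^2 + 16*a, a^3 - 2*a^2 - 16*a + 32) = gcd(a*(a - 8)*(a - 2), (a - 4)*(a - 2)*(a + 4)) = a - 2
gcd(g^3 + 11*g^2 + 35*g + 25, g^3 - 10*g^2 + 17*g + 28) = g + 1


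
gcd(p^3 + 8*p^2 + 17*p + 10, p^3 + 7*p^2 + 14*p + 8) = p^2 + 3*p + 2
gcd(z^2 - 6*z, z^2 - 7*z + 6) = z - 6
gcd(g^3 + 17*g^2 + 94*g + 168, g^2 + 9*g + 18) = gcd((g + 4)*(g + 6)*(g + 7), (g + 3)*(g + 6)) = g + 6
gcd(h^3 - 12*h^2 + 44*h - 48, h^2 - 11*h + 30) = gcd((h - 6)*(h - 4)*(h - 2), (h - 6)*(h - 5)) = h - 6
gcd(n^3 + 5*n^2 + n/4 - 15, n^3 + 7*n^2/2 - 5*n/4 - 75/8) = n^2 + n - 15/4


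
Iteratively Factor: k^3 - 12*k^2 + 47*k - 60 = (k - 4)*(k^2 - 8*k + 15) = (k - 4)*(k - 3)*(k - 5)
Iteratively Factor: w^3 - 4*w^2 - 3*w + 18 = (w - 3)*(w^2 - w - 6) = (w - 3)*(w + 2)*(w - 3)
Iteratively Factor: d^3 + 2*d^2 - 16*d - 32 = (d - 4)*(d^2 + 6*d + 8) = (d - 4)*(d + 4)*(d + 2)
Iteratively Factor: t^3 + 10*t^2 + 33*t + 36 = (t + 4)*(t^2 + 6*t + 9) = (t + 3)*(t + 4)*(t + 3)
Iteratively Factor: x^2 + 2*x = (x)*(x + 2)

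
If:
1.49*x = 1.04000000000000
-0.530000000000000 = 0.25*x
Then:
No Solution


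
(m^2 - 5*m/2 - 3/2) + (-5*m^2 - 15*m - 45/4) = -4*m^2 - 35*m/2 - 51/4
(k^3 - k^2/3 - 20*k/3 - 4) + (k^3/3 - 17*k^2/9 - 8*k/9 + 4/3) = 4*k^3/3 - 20*k^2/9 - 68*k/9 - 8/3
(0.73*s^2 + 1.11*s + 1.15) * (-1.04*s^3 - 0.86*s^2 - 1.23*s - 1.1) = -0.7592*s^5 - 1.7822*s^4 - 3.0485*s^3 - 3.1573*s^2 - 2.6355*s - 1.265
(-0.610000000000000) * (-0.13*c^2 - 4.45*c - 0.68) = 0.0793*c^2 + 2.7145*c + 0.4148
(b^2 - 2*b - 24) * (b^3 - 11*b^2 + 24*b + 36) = b^5 - 13*b^4 + 22*b^3 + 252*b^2 - 648*b - 864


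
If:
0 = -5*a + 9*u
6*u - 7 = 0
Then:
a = 21/10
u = 7/6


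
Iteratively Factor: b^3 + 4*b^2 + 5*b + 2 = (b + 1)*(b^2 + 3*b + 2) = (b + 1)^2*(b + 2)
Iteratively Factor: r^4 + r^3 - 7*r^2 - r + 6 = (r + 3)*(r^3 - 2*r^2 - r + 2) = (r - 2)*(r + 3)*(r^2 - 1) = (r - 2)*(r + 1)*(r + 3)*(r - 1)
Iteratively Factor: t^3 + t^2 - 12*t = (t + 4)*(t^2 - 3*t) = t*(t + 4)*(t - 3)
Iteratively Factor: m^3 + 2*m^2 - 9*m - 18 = (m + 2)*(m^2 - 9) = (m + 2)*(m + 3)*(m - 3)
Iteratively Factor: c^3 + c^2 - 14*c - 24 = (c - 4)*(c^2 + 5*c + 6) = (c - 4)*(c + 2)*(c + 3)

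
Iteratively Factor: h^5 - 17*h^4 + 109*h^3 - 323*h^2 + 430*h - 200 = (h - 1)*(h^4 - 16*h^3 + 93*h^2 - 230*h + 200) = (h - 5)*(h - 1)*(h^3 - 11*h^2 + 38*h - 40) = (h - 5)^2*(h - 1)*(h^2 - 6*h + 8) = (h - 5)^2*(h - 4)*(h - 1)*(h - 2)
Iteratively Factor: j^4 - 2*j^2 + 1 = (j - 1)*(j^3 + j^2 - j - 1) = (j - 1)*(j + 1)*(j^2 - 1) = (j - 1)^2*(j + 1)*(j + 1)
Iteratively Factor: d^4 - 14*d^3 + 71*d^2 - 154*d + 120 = (d - 5)*(d^3 - 9*d^2 + 26*d - 24) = (d - 5)*(d - 2)*(d^2 - 7*d + 12) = (d - 5)*(d - 4)*(d - 2)*(d - 3)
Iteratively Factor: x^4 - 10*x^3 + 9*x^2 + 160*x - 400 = (x - 4)*(x^3 - 6*x^2 - 15*x + 100) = (x - 4)*(x + 4)*(x^2 - 10*x + 25) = (x - 5)*(x - 4)*(x + 4)*(x - 5)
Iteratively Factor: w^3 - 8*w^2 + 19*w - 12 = (w - 4)*(w^2 - 4*w + 3) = (w - 4)*(w - 3)*(w - 1)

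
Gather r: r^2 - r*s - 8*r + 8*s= r^2 + r*(-s - 8) + 8*s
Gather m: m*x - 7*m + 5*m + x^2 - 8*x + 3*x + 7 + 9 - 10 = m*(x - 2) + x^2 - 5*x + 6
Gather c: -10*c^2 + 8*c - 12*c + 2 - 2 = -10*c^2 - 4*c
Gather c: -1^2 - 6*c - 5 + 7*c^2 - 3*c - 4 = 7*c^2 - 9*c - 10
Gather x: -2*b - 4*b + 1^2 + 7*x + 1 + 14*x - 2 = -6*b + 21*x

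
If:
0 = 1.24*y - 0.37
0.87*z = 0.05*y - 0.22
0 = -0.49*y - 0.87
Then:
No Solution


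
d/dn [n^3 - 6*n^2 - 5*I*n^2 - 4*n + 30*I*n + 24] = 3*n^2 - 12*n - 10*I*n - 4 + 30*I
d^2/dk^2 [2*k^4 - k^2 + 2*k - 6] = 24*k^2 - 2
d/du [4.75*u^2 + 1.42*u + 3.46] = 9.5*u + 1.42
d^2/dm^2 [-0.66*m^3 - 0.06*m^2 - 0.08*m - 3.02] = -3.96*m - 0.12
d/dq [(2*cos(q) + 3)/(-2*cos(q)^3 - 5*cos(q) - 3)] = -(6*cos(q) + 9*cos(2*q) + 2*cos(3*q) + 18)*sin(q)/(2*cos(q)^3 + 5*cos(q) + 3)^2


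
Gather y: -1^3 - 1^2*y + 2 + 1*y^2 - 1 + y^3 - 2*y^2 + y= y^3 - y^2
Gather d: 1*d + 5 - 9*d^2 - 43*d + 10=-9*d^2 - 42*d + 15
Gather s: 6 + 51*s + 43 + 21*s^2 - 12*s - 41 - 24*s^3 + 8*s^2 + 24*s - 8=-24*s^3 + 29*s^2 + 63*s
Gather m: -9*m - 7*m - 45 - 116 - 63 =-16*m - 224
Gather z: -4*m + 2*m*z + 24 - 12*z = -4*m + z*(2*m - 12) + 24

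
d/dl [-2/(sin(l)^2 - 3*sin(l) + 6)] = 2*(2*sin(l) - 3)*cos(l)/(sin(l)^2 - 3*sin(l) + 6)^2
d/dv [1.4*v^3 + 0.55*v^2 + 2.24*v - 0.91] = 4.2*v^2 + 1.1*v + 2.24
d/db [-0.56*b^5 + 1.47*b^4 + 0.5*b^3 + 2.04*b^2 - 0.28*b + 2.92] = -2.8*b^4 + 5.88*b^3 + 1.5*b^2 + 4.08*b - 0.28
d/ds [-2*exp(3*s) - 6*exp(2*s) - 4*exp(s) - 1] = (-6*exp(2*s) - 12*exp(s) - 4)*exp(s)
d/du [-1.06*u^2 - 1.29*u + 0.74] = -2.12*u - 1.29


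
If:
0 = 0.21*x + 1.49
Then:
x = -7.10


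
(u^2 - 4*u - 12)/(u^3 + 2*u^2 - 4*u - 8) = (u - 6)/(u^2 - 4)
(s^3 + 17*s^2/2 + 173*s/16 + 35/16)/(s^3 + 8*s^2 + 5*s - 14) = (s^2 + 3*s/2 + 5/16)/(s^2 + s - 2)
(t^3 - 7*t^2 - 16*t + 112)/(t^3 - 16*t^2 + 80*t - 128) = (t^2 - 3*t - 28)/(t^2 - 12*t + 32)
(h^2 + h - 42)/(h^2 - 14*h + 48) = (h + 7)/(h - 8)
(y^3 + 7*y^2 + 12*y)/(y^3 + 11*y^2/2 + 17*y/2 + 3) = 2*y*(y + 4)/(2*y^2 + 5*y + 2)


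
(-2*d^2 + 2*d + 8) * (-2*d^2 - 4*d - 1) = 4*d^4 + 4*d^3 - 22*d^2 - 34*d - 8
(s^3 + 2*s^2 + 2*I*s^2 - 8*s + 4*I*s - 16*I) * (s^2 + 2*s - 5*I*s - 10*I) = s^5 + 4*s^4 - 3*I*s^4 + 6*s^3 - 12*I*s^3 + 24*s^2 + 12*I*s^2 - 40*s + 48*I*s - 160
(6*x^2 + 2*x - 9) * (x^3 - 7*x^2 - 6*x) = 6*x^5 - 40*x^4 - 59*x^3 + 51*x^2 + 54*x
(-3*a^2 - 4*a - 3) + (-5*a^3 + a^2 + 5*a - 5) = -5*a^3 - 2*a^2 + a - 8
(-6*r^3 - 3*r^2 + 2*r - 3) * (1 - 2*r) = 12*r^4 - 7*r^2 + 8*r - 3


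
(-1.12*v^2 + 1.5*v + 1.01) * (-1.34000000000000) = 1.5008*v^2 - 2.01*v - 1.3534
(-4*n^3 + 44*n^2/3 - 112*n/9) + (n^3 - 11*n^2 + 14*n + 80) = -3*n^3 + 11*n^2/3 + 14*n/9 + 80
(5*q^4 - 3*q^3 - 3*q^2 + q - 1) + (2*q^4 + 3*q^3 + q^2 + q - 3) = 7*q^4 - 2*q^2 + 2*q - 4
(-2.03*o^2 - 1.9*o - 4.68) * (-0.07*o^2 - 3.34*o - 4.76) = 0.1421*o^4 + 6.9132*o^3 + 16.3364*o^2 + 24.6752*o + 22.2768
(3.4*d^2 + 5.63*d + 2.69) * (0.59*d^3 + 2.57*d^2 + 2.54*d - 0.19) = 2.006*d^5 + 12.0597*d^4 + 24.6922*d^3 + 20.5675*d^2 + 5.7629*d - 0.5111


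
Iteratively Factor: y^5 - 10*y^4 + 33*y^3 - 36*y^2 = (y - 3)*(y^4 - 7*y^3 + 12*y^2) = y*(y - 3)*(y^3 - 7*y^2 + 12*y) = y^2*(y - 3)*(y^2 - 7*y + 12) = y^2*(y - 4)*(y - 3)*(y - 3)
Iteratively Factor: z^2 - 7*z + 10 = (z - 2)*(z - 5)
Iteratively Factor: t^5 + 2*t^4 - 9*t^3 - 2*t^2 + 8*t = (t + 4)*(t^4 - 2*t^3 - t^2 + 2*t) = (t + 1)*(t + 4)*(t^3 - 3*t^2 + 2*t) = (t - 2)*(t + 1)*(t + 4)*(t^2 - t) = (t - 2)*(t - 1)*(t + 1)*(t + 4)*(t)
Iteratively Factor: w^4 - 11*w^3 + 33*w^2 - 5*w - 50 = (w - 5)*(w^3 - 6*w^2 + 3*w + 10) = (w - 5)*(w + 1)*(w^2 - 7*w + 10) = (w - 5)^2*(w + 1)*(w - 2)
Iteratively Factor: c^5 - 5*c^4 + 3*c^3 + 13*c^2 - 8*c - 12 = (c + 1)*(c^4 - 6*c^3 + 9*c^2 + 4*c - 12) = (c - 3)*(c + 1)*(c^3 - 3*c^2 + 4) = (c - 3)*(c - 2)*(c + 1)*(c^2 - c - 2) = (c - 3)*(c - 2)*(c + 1)^2*(c - 2)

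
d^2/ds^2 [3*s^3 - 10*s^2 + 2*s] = 18*s - 20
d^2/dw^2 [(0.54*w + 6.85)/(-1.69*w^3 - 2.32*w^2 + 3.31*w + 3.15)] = (-9.253764*w^5 - 247.474812*w^4 - 441.574084*w^3 - 25.80363*w^2 + 73.14135*w - 238.95755)/(4.826809*w^9 + 19.878456*w^8 - 1.072305*w^7 - 92.370065*w^6 - 72.002925*w^5 + 131.115486*w^4 + 159.179264*w^3 - 34.474545*w^2 - 98.530425*w - 31.255875)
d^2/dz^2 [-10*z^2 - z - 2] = -20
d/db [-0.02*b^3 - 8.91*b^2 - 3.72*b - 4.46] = -0.06*b^2 - 17.82*b - 3.72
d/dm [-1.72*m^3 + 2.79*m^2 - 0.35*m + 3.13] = -5.16*m^2 + 5.58*m - 0.35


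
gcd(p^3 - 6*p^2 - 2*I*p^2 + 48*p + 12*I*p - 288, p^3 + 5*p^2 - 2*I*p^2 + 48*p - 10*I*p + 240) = p^2 - 2*I*p + 48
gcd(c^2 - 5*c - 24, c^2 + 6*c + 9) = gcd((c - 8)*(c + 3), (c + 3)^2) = c + 3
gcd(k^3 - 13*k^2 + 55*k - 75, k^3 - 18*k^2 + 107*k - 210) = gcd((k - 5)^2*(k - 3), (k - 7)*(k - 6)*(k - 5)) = k - 5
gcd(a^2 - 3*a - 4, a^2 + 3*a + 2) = a + 1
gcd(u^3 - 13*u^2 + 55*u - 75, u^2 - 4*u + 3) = u - 3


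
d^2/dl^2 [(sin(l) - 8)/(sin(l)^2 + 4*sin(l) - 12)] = (-9*sin(l)^5 + 36*sin(l)^4 + 416*sin(l)^2 + 289*sin(l)/2 - 9*sin(3*l) + sin(5*l)/2 - 352)/((sin(l) - 2)^3*(sin(l) + 6)^3)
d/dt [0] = 0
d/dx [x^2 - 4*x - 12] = 2*x - 4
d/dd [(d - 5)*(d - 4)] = 2*d - 9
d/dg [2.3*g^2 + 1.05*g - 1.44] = 4.6*g + 1.05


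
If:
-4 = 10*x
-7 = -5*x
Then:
No Solution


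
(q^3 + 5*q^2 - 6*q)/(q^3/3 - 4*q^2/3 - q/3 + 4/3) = 3*q*(q + 6)/(q^2 - 3*q - 4)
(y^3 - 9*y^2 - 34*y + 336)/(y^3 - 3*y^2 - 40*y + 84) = (y - 8)/(y - 2)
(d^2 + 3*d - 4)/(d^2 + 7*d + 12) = (d - 1)/(d + 3)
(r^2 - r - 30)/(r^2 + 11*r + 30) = (r - 6)/(r + 6)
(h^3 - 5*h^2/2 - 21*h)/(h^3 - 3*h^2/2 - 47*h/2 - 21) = h/(h + 1)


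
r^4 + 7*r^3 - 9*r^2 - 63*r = r*(r - 3)*(r + 3)*(r + 7)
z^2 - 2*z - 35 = (z - 7)*(z + 5)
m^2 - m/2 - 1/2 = (m - 1)*(m + 1/2)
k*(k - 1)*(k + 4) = k^3 + 3*k^2 - 4*k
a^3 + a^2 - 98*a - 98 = (a + 1)*(a - 7*sqrt(2))*(a + 7*sqrt(2))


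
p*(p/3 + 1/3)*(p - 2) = p^3/3 - p^2/3 - 2*p/3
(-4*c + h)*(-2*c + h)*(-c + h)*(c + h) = -8*c^4 + 6*c^3*h + 7*c^2*h^2 - 6*c*h^3 + h^4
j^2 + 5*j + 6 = (j + 2)*(j + 3)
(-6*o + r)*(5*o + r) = -30*o^2 - o*r + r^2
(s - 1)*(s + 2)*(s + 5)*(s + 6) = s^4 + 12*s^3 + 39*s^2 + 8*s - 60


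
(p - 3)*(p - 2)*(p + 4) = p^3 - p^2 - 14*p + 24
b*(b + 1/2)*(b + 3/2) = b^3 + 2*b^2 + 3*b/4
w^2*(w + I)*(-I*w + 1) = -I*w^4 + 2*w^3 + I*w^2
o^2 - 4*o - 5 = (o - 5)*(o + 1)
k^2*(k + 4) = k^3 + 4*k^2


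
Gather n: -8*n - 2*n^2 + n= -2*n^2 - 7*n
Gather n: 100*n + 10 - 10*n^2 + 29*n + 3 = -10*n^2 + 129*n + 13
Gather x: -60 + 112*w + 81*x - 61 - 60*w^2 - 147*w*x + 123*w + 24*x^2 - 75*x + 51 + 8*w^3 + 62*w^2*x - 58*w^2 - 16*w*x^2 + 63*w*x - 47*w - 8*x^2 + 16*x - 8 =8*w^3 - 118*w^2 + 188*w + x^2*(16 - 16*w) + x*(62*w^2 - 84*w + 22) - 78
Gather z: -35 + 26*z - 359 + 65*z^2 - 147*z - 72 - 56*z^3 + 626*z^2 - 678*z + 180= -56*z^3 + 691*z^2 - 799*z - 286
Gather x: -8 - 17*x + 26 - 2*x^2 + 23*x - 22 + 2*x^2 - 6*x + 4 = 0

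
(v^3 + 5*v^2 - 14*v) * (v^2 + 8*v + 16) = v^5 + 13*v^4 + 42*v^3 - 32*v^2 - 224*v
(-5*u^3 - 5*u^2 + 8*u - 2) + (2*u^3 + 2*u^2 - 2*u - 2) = -3*u^3 - 3*u^2 + 6*u - 4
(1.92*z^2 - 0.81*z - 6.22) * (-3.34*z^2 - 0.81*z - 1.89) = -6.4128*z^4 + 1.1502*z^3 + 17.8021*z^2 + 6.5691*z + 11.7558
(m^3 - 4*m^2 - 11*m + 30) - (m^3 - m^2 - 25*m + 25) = -3*m^2 + 14*m + 5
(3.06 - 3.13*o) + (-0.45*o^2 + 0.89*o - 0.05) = -0.45*o^2 - 2.24*o + 3.01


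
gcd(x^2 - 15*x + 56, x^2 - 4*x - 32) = x - 8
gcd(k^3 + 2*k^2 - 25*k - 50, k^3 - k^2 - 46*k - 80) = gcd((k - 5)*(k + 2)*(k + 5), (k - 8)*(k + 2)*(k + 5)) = k^2 + 7*k + 10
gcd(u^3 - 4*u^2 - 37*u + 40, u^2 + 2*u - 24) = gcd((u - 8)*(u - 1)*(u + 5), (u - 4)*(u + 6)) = 1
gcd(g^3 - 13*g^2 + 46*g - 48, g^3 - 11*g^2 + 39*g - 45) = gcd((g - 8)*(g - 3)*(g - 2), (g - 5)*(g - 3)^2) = g - 3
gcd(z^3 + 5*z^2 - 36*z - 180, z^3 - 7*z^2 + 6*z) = z - 6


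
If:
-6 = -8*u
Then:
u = 3/4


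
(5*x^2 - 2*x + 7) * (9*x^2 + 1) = 45*x^4 - 18*x^3 + 68*x^2 - 2*x + 7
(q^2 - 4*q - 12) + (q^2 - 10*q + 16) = 2*q^2 - 14*q + 4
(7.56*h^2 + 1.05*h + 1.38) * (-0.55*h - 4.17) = -4.158*h^3 - 32.1027*h^2 - 5.1375*h - 5.7546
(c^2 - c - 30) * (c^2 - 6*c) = c^4 - 7*c^3 - 24*c^2 + 180*c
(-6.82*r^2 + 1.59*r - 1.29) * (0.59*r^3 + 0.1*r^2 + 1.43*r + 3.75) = -4.0238*r^5 + 0.2561*r^4 - 10.3547*r^3 - 23.4303*r^2 + 4.1178*r - 4.8375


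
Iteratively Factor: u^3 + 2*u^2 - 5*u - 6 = (u + 1)*(u^2 + u - 6) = (u - 2)*(u + 1)*(u + 3)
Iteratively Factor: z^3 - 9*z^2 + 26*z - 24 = (z - 3)*(z^2 - 6*z + 8) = (z - 3)*(z - 2)*(z - 4)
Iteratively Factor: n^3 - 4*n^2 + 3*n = (n - 3)*(n^2 - n) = (n - 3)*(n - 1)*(n)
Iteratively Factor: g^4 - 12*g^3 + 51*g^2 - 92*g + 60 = (g - 3)*(g^3 - 9*g^2 + 24*g - 20) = (g - 3)*(g - 2)*(g^2 - 7*g + 10) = (g - 3)*(g - 2)^2*(g - 5)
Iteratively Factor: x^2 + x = (x)*(x + 1)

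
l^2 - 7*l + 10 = (l - 5)*(l - 2)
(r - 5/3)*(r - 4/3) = r^2 - 3*r + 20/9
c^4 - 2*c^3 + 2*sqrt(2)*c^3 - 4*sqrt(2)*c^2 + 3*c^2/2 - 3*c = c*(c - 2)*(c + sqrt(2)/2)*(c + 3*sqrt(2)/2)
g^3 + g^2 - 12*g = g*(g - 3)*(g + 4)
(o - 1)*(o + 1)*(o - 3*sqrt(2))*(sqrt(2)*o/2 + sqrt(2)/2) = sqrt(2)*o^4/2 - 3*o^3 + sqrt(2)*o^3/2 - 3*o^2 - sqrt(2)*o^2/2 - sqrt(2)*o/2 + 3*o + 3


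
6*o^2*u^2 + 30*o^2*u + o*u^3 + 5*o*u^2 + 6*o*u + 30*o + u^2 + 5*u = (6*o + u)*(u + 5)*(o*u + 1)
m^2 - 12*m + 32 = (m - 8)*(m - 4)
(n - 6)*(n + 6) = n^2 - 36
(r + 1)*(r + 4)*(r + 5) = r^3 + 10*r^2 + 29*r + 20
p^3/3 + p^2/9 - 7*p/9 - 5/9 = (p/3 + 1/3)*(p - 5/3)*(p + 1)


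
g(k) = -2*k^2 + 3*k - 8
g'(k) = 3 - 4*k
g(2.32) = -11.80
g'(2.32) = -6.28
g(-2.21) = -24.40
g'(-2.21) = 11.84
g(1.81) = -9.12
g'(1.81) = -4.24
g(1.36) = -7.62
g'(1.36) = -2.44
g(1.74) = -8.84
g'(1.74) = -3.96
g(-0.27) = -8.96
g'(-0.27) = 4.08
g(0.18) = -7.52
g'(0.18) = 2.28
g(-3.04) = -35.60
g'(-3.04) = 15.16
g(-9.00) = -197.00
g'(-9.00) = 39.00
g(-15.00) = -503.00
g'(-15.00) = 63.00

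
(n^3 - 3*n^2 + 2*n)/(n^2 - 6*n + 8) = n*(n - 1)/(n - 4)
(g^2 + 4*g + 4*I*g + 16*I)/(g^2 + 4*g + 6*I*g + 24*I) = (g + 4*I)/(g + 6*I)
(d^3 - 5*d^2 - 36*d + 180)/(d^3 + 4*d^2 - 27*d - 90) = (d - 6)/(d + 3)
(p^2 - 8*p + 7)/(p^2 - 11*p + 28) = (p - 1)/(p - 4)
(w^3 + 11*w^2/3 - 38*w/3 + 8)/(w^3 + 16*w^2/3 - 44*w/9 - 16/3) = 3*(w - 1)/(3*w + 2)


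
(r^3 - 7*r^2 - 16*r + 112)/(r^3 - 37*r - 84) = (r - 4)/(r + 3)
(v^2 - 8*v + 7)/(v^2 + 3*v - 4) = (v - 7)/(v + 4)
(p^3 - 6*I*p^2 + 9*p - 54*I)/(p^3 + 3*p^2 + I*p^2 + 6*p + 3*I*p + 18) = (p^2 - 9*I*p - 18)/(p^2 + p*(3 - 2*I) - 6*I)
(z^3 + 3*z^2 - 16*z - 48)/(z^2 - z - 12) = z + 4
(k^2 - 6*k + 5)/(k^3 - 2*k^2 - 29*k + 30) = (k - 5)/(k^2 - k - 30)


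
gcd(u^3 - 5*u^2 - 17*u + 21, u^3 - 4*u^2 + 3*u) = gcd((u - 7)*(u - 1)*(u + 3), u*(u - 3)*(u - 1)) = u - 1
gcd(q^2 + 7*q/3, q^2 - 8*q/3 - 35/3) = q + 7/3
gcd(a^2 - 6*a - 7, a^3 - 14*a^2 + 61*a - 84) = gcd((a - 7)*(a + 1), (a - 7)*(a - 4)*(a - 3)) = a - 7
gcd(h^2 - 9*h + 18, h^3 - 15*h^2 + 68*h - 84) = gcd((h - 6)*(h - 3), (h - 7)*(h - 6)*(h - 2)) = h - 6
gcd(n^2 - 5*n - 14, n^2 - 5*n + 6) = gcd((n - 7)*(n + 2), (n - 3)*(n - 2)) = 1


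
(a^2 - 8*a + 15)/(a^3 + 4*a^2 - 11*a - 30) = (a - 5)/(a^2 + 7*a + 10)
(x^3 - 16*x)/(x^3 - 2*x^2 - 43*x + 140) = x*(x + 4)/(x^2 + 2*x - 35)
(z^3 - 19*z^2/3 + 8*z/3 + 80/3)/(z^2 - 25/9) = 3*(z^2 - 8*z + 16)/(3*z - 5)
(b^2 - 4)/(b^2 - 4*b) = (b^2 - 4)/(b*(b - 4))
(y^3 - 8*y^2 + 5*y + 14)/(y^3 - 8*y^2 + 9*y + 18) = (y^2 - 9*y + 14)/(y^2 - 9*y + 18)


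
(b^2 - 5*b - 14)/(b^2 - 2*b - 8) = (b - 7)/(b - 4)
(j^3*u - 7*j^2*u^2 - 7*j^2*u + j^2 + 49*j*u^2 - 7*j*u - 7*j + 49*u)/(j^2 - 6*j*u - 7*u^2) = (j^2*u - 7*j*u + j - 7)/(j + u)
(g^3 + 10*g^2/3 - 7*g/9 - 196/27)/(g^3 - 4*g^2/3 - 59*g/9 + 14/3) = (9*g^2 + 9*g - 28)/(3*(3*g^2 - 11*g + 6))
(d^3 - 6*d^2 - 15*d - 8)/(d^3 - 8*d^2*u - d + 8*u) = (-d^2 + 7*d + 8)/(-d^2 + 8*d*u + d - 8*u)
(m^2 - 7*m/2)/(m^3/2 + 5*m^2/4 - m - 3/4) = 2*m*(2*m - 7)/(2*m^3 + 5*m^2 - 4*m - 3)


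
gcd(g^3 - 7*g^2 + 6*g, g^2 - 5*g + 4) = g - 1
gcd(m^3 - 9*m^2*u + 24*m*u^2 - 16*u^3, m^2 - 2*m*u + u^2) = -m + u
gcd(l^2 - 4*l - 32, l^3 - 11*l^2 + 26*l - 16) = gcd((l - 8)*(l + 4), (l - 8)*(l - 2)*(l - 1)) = l - 8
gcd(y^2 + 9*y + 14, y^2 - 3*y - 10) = y + 2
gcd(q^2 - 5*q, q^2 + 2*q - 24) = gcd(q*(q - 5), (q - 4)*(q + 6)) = 1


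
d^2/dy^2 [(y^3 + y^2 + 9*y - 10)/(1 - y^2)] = 2*(-10*y^3 + 27*y^2 - 30*y + 9)/(y^6 - 3*y^4 + 3*y^2 - 1)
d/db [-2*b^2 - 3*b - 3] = -4*b - 3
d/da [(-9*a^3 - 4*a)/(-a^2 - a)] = (9*a^2 + 18*a - 4)/(a^2 + 2*a + 1)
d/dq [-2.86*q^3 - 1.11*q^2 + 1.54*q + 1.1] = -8.58*q^2 - 2.22*q + 1.54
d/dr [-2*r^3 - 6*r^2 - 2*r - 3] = -6*r^2 - 12*r - 2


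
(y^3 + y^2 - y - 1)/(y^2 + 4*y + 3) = (y^2 - 1)/(y + 3)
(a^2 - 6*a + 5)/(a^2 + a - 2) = (a - 5)/(a + 2)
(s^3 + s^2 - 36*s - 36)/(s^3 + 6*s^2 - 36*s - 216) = (s + 1)/(s + 6)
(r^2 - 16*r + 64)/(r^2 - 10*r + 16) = (r - 8)/(r - 2)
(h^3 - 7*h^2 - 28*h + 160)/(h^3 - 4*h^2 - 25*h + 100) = (h - 8)/(h - 5)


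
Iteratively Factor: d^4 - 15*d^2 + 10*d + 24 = (d + 4)*(d^3 - 4*d^2 + d + 6) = (d - 2)*(d + 4)*(d^2 - 2*d - 3) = (d - 2)*(d + 1)*(d + 4)*(d - 3)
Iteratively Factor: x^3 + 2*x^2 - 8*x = (x + 4)*(x^2 - 2*x) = x*(x + 4)*(x - 2)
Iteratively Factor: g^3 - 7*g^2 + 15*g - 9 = (g - 3)*(g^2 - 4*g + 3) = (g - 3)*(g - 1)*(g - 3)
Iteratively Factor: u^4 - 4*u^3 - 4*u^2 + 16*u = (u + 2)*(u^3 - 6*u^2 + 8*u) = u*(u + 2)*(u^2 - 6*u + 8) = u*(u - 2)*(u + 2)*(u - 4)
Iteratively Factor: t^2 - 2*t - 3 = (t + 1)*(t - 3)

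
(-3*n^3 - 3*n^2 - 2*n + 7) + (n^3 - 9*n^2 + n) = -2*n^3 - 12*n^2 - n + 7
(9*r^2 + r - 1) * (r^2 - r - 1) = 9*r^4 - 8*r^3 - 11*r^2 + 1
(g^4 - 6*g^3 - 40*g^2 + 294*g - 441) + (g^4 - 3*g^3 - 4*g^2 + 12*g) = 2*g^4 - 9*g^3 - 44*g^2 + 306*g - 441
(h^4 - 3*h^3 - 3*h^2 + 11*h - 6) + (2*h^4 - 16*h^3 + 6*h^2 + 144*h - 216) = 3*h^4 - 19*h^3 + 3*h^2 + 155*h - 222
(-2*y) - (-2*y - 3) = 3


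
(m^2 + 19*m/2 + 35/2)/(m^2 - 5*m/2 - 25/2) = (m + 7)/(m - 5)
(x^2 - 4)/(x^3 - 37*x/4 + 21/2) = 4*(x + 2)/(4*x^2 + 8*x - 21)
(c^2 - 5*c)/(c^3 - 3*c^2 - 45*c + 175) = c/(c^2 + 2*c - 35)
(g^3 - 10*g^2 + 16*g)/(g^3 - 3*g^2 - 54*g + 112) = g/(g + 7)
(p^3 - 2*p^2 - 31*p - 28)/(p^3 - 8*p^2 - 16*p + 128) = (p^2 - 6*p - 7)/(p^2 - 12*p + 32)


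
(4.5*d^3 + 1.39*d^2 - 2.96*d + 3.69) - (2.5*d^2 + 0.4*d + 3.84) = 4.5*d^3 - 1.11*d^2 - 3.36*d - 0.15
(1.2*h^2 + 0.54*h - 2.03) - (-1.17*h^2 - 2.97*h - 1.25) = 2.37*h^2 + 3.51*h - 0.78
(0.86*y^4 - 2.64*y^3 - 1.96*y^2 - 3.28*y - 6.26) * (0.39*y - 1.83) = 0.3354*y^5 - 2.6034*y^4 + 4.0668*y^3 + 2.3076*y^2 + 3.561*y + 11.4558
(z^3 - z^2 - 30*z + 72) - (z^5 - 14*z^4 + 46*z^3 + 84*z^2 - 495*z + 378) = -z^5 + 14*z^4 - 45*z^3 - 85*z^2 + 465*z - 306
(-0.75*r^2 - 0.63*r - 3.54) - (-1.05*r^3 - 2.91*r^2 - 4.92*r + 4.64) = 1.05*r^3 + 2.16*r^2 + 4.29*r - 8.18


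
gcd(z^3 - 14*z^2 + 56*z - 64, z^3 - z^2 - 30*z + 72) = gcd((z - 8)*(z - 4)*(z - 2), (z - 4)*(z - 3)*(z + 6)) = z - 4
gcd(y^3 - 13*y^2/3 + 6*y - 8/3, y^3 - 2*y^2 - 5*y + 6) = y - 1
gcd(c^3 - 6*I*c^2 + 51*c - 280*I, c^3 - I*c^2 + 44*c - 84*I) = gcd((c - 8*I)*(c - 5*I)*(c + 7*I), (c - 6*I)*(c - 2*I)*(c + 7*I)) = c + 7*I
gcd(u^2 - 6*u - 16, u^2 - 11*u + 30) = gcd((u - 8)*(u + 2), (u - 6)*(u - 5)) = 1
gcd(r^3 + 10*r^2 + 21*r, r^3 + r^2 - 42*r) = r^2 + 7*r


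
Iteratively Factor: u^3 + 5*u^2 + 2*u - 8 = (u + 4)*(u^2 + u - 2) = (u + 2)*(u + 4)*(u - 1)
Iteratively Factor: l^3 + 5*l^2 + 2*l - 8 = (l + 2)*(l^2 + 3*l - 4) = (l - 1)*(l + 2)*(l + 4)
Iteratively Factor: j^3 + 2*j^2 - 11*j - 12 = (j + 4)*(j^2 - 2*j - 3) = (j - 3)*(j + 4)*(j + 1)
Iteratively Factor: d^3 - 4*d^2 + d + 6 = (d - 2)*(d^2 - 2*d - 3) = (d - 3)*(d - 2)*(d + 1)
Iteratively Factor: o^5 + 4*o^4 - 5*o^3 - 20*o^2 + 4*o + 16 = (o + 4)*(o^4 - 5*o^2 + 4) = (o - 1)*(o + 4)*(o^3 + o^2 - 4*o - 4) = (o - 1)*(o + 1)*(o + 4)*(o^2 - 4) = (o - 2)*(o - 1)*(o + 1)*(o + 4)*(o + 2)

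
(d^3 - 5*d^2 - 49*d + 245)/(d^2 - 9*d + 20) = (d^2 - 49)/(d - 4)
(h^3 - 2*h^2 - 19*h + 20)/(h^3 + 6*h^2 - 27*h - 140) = (h - 1)/(h + 7)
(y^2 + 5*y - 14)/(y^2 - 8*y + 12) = (y + 7)/(y - 6)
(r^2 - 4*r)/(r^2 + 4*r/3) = 3*(r - 4)/(3*r + 4)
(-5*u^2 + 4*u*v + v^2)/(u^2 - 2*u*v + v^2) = (-5*u - v)/(u - v)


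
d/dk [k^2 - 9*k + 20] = 2*k - 9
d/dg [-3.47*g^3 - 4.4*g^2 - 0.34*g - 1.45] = -10.41*g^2 - 8.8*g - 0.34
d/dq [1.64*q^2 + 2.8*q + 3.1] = 3.28*q + 2.8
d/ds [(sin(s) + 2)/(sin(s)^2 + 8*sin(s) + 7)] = (-4*sin(s) + cos(s)^2 - 10)*cos(s)/(sin(s)^2 + 8*sin(s) + 7)^2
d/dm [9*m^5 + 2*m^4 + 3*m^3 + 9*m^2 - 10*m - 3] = 45*m^4 + 8*m^3 + 9*m^2 + 18*m - 10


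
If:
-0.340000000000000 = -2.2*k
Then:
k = 0.15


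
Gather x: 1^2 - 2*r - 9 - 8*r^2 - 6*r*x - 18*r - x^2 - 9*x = -8*r^2 - 20*r - x^2 + x*(-6*r - 9) - 8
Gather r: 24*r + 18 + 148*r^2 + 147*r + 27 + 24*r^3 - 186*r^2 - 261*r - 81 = 24*r^3 - 38*r^2 - 90*r - 36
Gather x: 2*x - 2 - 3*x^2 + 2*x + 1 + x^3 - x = x^3 - 3*x^2 + 3*x - 1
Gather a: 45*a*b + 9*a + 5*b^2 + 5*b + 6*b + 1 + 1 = a*(45*b + 9) + 5*b^2 + 11*b + 2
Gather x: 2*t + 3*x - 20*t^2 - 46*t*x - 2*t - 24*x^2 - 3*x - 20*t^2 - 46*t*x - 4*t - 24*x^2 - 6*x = -40*t^2 - 4*t - 48*x^2 + x*(-92*t - 6)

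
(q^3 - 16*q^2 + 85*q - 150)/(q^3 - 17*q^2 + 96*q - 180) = (q - 5)/(q - 6)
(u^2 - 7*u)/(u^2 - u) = (u - 7)/(u - 1)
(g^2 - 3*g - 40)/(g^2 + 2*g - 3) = (g^2 - 3*g - 40)/(g^2 + 2*g - 3)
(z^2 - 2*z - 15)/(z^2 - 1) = (z^2 - 2*z - 15)/(z^2 - 1)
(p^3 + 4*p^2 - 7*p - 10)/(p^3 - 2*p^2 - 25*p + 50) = (p + 1)/(p - 5)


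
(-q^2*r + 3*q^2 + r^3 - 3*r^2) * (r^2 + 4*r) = -q^2*r^3 - q^2*r^2 + 12*q^2*r + r^5 + r^4 - 12*r^3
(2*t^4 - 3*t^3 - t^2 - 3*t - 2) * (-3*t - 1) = -6*t^5 + 7*t^4 + 6*t^3 + 10*t^2 + 9*t + 2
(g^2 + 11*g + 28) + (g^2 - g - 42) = 2*g^2 + 10*g - 14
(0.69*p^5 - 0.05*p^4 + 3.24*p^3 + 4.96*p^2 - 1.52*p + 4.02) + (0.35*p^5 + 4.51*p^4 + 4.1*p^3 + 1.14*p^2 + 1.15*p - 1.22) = 1.04*p^5 + 4.46*p^4 + 7.34*p^3 + 6.1*p^2 - 0.37*p + 2.8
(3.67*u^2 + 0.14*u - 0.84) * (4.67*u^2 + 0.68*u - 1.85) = 17.1389*u^4 + 3.1494*u^3 - 10.6171*u^2 - 0.8302*u + 1.554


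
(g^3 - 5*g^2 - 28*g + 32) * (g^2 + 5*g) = g^5 - 53*g^3 - 108*g^2 + 160*g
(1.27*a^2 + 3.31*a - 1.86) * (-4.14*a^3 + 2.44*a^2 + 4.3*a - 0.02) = -5.2578*a^5 - 10.6046*a^4 + 21.2378*a^3 + 9.6692*a^2 - 8.0642*a + 0.0372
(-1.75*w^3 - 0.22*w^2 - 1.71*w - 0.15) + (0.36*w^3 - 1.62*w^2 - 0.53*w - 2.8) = -1.39*w^3 - 1.84*w^2 - 2.24*w - 2.95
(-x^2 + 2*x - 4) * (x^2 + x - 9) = -x^4 + x^3 + 7*x^2 - 22*x + 36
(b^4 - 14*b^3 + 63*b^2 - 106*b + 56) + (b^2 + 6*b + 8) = b^4 - 14*b^3 + 64*b^2 - 100*b + 64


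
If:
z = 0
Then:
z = 0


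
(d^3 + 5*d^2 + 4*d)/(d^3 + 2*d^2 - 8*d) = (d + 1)/(d - 2)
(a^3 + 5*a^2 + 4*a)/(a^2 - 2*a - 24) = a*(a + 1)/(a - 6)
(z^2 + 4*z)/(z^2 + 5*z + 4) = z/(z + 1)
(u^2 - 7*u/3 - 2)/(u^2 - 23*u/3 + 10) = (3*u^2 - 7*u - 6)/(3*u^2 - 23*u + 30)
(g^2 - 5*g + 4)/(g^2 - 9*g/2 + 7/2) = 2*(g - 4)/(2*g - 7)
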